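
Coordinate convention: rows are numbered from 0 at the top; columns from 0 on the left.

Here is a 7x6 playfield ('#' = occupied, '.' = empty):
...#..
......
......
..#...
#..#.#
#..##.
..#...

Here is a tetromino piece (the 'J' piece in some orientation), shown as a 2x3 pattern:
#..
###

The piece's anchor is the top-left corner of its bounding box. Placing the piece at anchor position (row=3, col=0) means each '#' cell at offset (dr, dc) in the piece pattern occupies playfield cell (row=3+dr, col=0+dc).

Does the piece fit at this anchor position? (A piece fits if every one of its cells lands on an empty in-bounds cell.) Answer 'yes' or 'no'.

Check each piece cell at anchor (3, 0):
  offset (0,0) -> (3,0): empty -> OK
  offset (1,0) -> (4,0): occupied ('#') -> FAIL
  offset (1,1) -> (4,1): empty -> OK
  offset (1,2) -> (4,2): empty -> OK
All cells valid: no

Answer: no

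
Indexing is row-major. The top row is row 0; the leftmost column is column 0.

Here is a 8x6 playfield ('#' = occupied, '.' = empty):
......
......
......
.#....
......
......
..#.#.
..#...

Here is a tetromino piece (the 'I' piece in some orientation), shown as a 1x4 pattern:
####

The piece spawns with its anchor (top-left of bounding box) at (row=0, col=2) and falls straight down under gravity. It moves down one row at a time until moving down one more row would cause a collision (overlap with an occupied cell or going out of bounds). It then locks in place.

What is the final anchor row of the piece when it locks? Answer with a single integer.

Answer: 5

Derivation:
Spawn at (row=0, col=2). Try each row:
  row 0: fits
  row 1: fits
  row 2: fits
  row 3: fits
  row 4: fits
  row 5: fits
  row 6: blocked -> lock at row 5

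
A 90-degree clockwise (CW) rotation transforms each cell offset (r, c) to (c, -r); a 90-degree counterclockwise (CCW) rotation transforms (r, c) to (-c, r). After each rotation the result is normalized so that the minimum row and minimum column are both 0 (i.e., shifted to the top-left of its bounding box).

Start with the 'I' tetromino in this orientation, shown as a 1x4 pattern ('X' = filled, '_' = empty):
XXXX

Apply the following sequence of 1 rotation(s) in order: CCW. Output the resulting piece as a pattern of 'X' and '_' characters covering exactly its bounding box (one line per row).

Start:
XXXX
After rotation 1 (CCW):
X
X
X
X

Answer: X
X
X
X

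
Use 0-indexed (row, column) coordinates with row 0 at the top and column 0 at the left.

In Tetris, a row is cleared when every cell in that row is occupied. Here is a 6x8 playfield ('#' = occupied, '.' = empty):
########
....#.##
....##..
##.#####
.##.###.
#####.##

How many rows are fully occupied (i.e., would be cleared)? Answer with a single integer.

Answer: 1

Derivation:
Check each row:
  row 0: 0 empty cells -> FULL (clear)
  row 1: 5 empty cells -> not full
  row 2: 6 empty cells -> not full
  row 3: 1 empty cell -> not full
  row 4: 3 empty cells -> not full
  row 5: 1 empty cell -> not full
Total rows cleared: 1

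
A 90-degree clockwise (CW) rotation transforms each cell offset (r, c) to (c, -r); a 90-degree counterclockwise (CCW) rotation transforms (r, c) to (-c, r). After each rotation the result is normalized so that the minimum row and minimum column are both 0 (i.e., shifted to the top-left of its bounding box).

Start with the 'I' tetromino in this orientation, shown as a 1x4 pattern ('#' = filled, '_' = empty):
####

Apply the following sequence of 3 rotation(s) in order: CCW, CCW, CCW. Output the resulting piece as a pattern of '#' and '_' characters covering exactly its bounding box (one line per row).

Start:
####
After rotation 1 (CCW):
#
#
#
#
After rotation 2 (CCW):
####
After rotation 3 (CCW):
#
#
#
#

Answer: #
#
#
#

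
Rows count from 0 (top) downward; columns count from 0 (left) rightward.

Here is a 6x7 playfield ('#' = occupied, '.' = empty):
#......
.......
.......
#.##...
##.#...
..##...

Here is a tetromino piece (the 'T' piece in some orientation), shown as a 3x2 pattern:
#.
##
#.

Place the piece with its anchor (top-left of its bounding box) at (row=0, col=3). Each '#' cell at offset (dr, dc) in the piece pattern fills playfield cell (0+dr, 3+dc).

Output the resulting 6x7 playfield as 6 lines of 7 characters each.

Fill (0+0,3+0) = (0,3)
Fill (0+1,3+0) = (1,3)
Fill (0+1,3+1) = (1,4)
Fill (0+2,3+0) = (2,3)

Answer: #..#...
...##..
...#...
#.##...
##.#...
..##...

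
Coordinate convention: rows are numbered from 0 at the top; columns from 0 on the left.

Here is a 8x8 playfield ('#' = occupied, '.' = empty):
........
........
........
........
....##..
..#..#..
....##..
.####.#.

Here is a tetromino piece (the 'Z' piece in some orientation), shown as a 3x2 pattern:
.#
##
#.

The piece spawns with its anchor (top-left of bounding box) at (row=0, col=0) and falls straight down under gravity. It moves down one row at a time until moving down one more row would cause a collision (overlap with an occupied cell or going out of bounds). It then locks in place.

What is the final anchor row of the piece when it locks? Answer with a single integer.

Answer: 5

Derivation:
Spawn at (row=0, col=0). Try each row:
  row 0: fits
  row 1: fits
  row 2: fits
  row 3: fits
  row 4: fits
  row 5: fits
  row 6: blocked -> lock at row 5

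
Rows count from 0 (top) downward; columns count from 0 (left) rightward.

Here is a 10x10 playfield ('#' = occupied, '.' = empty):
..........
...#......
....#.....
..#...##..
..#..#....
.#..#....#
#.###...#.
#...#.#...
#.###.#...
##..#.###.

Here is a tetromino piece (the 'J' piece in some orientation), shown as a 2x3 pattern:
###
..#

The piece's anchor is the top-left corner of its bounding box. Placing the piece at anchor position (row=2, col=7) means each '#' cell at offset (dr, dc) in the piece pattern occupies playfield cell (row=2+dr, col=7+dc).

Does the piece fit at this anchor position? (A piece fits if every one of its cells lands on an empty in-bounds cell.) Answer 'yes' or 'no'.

Answer: yes

Derivation:
Check each piece cell at anchor (2, 7):
  offset (0,0) -> (2,7): empty -> OK
  offset (0,1) -> (2,8): empty -> OK
  offset (0,2) -> (2,9): empty -> OK
  offset (1,2) -> (3,9): empty -> OK
All cells valid: yes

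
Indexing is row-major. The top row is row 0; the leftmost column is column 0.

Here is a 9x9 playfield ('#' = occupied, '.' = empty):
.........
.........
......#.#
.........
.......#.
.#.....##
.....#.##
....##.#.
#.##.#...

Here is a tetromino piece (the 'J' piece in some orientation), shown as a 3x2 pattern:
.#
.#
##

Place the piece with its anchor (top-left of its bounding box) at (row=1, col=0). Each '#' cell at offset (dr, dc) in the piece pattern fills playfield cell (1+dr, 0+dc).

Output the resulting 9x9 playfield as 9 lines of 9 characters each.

Answer: .........
.#.......
.#....#.#
##.......
.......#.
.#.....##
.....#.##
....##.#.
#.##.#...

Derivation:
Fill (1+0,0+1) = (1,1)
Fill (1+1,0+1) = (2,1)
Fill (1+2,0+0) = (3,0)
Fill (1+2,0+1) = (3,1)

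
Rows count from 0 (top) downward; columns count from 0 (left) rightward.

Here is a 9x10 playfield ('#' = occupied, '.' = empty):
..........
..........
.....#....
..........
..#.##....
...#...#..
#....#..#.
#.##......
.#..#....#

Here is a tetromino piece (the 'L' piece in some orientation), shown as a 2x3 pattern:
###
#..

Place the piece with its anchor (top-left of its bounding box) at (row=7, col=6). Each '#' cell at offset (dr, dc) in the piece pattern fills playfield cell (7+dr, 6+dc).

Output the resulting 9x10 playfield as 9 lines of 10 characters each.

Fill (7+0,6+0) = (7,6)
Fill (7+0,6+1) = (7,7)
Fill (7+0,6+2) = (7,8)
Fill (7+1,6+0) = (8,6)

Answer: ..........
..........
.....#....
..........
..#.##....
...#...#..
#....#..#.
#.##..###.
.#..#.#..#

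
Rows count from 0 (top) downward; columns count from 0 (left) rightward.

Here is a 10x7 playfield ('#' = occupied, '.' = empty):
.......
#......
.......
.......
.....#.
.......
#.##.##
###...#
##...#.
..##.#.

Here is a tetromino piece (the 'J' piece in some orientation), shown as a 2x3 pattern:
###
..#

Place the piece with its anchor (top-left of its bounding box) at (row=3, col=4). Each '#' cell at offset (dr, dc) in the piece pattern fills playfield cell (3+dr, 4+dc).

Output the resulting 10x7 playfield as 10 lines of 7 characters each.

Fill (3+0,4+0) = (3,4)
Fill (3+0,4+1) = (3,5)
Fill (3+0,4+2) = (3,6)
Fill (3+1,4+2) = (4,6)

Answer: .......
#......
.......
....###
.....##
.......
#.##.##
###...#
##...#.
..##.#.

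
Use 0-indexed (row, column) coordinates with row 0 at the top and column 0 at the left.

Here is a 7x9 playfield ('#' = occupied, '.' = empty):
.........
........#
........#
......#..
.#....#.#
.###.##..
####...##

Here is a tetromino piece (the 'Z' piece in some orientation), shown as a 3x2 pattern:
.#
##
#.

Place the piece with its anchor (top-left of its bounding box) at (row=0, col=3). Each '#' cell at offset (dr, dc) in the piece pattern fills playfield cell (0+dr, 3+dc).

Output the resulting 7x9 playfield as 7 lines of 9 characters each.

Fill (0+0,3+1) = (0,4)
Fill (0+1,3+0) = (1,3)
Fill (0+1,3+1) = (1,4)
Fill (0+2,3+0) = (2,3)

Answer: ....#....
...##...#
...#....#
......#..
.#....#.#
.###.##..
####...##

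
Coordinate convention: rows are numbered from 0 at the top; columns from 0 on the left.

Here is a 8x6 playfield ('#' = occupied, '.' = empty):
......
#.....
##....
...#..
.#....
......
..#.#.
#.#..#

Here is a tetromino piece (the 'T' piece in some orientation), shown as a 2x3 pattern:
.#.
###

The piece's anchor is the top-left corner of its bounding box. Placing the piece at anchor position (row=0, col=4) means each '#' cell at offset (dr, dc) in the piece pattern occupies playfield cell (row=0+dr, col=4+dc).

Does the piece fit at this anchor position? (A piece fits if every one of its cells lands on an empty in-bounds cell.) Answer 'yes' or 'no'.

Check each piece cell at anchor (0, 4):
  offset (0,1) -> (0,5): empty -> OK
  offset (1,0) -> (1,4): empty -> OK
  offset (1,1) -> (1,5): empty -> OK
  offset (1,2) -> (1,6): out of bounds -> FAIL
All cells valid: no

Answer: no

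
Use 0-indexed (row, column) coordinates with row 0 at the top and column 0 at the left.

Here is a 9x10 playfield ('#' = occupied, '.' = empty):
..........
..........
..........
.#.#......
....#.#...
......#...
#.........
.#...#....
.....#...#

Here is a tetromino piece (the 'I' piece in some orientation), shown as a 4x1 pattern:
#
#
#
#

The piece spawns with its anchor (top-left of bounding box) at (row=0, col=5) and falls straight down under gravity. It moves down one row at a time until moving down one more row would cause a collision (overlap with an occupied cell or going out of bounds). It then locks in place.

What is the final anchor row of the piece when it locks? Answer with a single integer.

Spawn at (row=0, col=5). Try each row:
  row 0: fits
  row 1: fits
  row 2: fits
  row 3: fits
  row 4: blocked -> lock at row 3

Answer: 3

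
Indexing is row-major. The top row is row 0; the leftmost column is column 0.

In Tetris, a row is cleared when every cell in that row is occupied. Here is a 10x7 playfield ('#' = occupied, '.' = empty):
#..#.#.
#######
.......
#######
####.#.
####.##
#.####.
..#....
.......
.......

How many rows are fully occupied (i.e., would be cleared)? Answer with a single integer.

Answer: 2

Derivation:
Check each row:
  row 0: 4 empty cells -> not full
  row 1: 0 empty cells -> FULL (clear)
  row 2: 7 empty cells -> not full
  row 3: 0 empty cells -> FULL (clear)
  row 4: 2 empty cells -> not full
  row 5: 1 empty cell -> not full
  row 6: 2 empty cells -> not full
  row 7: 6 empty cells -> not full
  row 8: 7 empty cells -> not full
  row 9: 7 empty cells -> not full
Total rows cleared: 2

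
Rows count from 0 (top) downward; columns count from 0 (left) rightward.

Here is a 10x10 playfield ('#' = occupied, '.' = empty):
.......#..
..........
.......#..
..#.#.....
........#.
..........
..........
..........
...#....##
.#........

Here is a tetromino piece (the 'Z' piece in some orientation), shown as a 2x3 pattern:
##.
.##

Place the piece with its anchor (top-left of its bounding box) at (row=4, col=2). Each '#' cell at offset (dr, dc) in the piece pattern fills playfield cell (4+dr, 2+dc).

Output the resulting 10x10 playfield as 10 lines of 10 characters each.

Answer: .......#..
..........
.......#..
..#.#.....
..##....#.
...##.....
..........
..........
...#....##
.#........

Derivation:
Fill (4+0,2+0) = (4,2)
Fill (4+0,2+1) = (4,3)
Fill (4+1,2+1) = (5,3)
Fill (4+1,2+2) = (5,4)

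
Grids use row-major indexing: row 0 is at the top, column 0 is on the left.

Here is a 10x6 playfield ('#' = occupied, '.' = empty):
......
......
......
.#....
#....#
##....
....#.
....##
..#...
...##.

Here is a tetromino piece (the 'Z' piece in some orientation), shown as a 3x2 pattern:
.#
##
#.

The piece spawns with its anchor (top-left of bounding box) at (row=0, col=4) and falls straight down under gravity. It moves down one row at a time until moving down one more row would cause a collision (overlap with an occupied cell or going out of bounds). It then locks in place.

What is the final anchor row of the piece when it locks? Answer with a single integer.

Answer: 2

Derivation:
Spawn at (row=0, col=4). Try each row:
  row 0: fits
  row 1: fits
  row 2: fits
  row 3: blocked -> lock at row 2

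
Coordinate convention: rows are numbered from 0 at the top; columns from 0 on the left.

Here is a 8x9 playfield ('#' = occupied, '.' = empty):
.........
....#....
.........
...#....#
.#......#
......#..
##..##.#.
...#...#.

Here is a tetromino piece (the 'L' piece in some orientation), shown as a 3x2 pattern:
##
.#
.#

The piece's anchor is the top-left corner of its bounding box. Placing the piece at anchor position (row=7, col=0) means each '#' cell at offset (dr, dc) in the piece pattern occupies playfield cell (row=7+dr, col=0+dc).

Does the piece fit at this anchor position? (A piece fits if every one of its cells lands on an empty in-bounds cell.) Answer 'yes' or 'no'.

Check each piece cell at anchor (7, 0):
  offset (0,0) -> (7,0): empty -> OK
  offset (0,1) -> (7,1): empty -> OK
  offset (1,1) -> (8,1): out of bounds -> FAIL
  offset (2,1) -> (9,1): out of bounds -> FAIL
All cells valid: no

Answer: no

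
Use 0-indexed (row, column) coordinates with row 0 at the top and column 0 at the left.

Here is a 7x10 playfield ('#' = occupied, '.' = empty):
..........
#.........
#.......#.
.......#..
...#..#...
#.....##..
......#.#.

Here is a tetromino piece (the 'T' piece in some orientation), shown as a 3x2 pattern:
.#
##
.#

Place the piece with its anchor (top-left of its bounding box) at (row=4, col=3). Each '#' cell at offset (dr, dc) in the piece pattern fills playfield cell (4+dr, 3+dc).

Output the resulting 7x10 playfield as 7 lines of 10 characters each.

Fill (4+0,3+1) = (4,4)
Fill (4+1,3+0) = (5,3)
Fill (4+1,3+1) = (5,4)
Fill (4+2,3+1) = (6,4)

Answer: ..........
#.........
#.......#.
.......#..
...##.#...
#..##.##..
....#.#.#.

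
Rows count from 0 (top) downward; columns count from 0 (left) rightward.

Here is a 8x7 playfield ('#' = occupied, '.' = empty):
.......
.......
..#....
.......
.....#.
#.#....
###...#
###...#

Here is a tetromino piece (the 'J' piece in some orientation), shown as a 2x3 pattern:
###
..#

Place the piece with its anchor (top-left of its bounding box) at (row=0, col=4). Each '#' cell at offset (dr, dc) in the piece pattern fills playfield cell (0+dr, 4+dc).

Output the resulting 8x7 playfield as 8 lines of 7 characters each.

Answer: ....###
......#
..#....
.......
.....#.
#.#....
###...#
###...#

Derivation:
Fill (0+0,4+0) = (0,4)
Fill (0+0,4+1) = (0,5)
Fill (0+0,4+2) = (0,6)
Fill (0+1,4+2) = (1,6)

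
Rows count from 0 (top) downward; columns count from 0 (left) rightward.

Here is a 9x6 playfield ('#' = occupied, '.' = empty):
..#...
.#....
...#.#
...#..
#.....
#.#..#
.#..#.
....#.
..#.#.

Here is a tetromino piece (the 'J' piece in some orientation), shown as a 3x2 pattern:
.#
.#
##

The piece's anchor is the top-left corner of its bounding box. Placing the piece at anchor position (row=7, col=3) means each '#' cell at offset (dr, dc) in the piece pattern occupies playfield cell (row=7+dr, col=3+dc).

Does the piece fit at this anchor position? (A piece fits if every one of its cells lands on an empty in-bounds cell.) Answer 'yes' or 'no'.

Answer: no

Derivation:
Check each piece cell at anchor (7, 3):
  offset (0,1) -> (7,4): occupied ('#') -> FAIL
  offset (1,1) -> (8,4): occupied ('#') -> FAIL
  offset (2,0) -> (9,3): out of bounds -> FAIL
  offset (2,1) -> (9,4): out of bounds -> FAIL
All cells valid: no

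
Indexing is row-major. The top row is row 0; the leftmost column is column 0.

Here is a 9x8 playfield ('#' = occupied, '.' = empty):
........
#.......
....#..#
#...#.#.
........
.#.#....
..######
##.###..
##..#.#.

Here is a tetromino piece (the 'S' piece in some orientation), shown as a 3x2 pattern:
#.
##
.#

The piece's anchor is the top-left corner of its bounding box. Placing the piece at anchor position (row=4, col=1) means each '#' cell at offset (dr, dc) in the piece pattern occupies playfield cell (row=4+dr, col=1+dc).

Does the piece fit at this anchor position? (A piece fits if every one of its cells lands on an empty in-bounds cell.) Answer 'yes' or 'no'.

Check each piece cell at anchor (4, 1):
  offset (0,0) -> (4,1): empty -> OK
  offset (1,0) -> (5,1): occupied ('#') -> FAIL
  offset (1,1) -> (5,2): empty -> OK
  offset (2,1) -> (6,2): occupied ('#') -> FAIL
All cells valid: no

Answer: no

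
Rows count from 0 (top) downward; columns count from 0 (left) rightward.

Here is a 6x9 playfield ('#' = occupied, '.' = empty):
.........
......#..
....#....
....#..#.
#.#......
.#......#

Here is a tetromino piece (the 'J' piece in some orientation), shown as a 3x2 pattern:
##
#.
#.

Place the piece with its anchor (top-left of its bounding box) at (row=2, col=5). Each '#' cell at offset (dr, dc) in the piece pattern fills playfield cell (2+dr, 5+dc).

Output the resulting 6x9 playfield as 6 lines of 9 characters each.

Fill (2+0,5+0) = (2,5)
Fill (2+0,5+1) = (2,6)
Fill (2+1,5+0) = (3,5)
Fill (2+2,5+0) = (4,5)

Answer: .........
......#..
....###..
....##.#.
#.#..#...
.#......#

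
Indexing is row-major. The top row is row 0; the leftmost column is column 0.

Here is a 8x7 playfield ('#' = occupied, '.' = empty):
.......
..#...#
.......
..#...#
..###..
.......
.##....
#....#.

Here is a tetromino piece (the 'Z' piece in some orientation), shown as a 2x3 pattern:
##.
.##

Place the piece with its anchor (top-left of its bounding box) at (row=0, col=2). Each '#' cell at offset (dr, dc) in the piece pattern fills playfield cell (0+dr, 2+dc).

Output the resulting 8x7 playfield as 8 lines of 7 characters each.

Fill (0+0,2+0) = (0,2)
Fill (0+0,2+1) = (0,3)
Fill (0+1,2+1) = (1,3)
Fill (0+1,2+2) = (1,4)

Answer: ..##...
..###.#
.......
..#...#
..###..
.......
.##....
#....#.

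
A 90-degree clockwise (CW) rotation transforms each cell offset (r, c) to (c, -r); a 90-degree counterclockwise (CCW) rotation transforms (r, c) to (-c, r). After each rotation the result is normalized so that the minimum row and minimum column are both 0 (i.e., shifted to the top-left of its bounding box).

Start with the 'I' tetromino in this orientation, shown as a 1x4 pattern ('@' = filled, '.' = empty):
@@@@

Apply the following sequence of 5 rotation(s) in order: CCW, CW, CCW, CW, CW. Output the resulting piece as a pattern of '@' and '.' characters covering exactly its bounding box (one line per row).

Answer: @
@
@
@

Derivation:
Start:
@@@@
After rotation 1 (CCW):
@
@
@
@
After rotation 2 (CW):
@@@@
After rotation 3 (CCW):
@
@
@
@
After rotation 4 (CW):
@@@@
After rotation 5 (CW):
@
@
@
@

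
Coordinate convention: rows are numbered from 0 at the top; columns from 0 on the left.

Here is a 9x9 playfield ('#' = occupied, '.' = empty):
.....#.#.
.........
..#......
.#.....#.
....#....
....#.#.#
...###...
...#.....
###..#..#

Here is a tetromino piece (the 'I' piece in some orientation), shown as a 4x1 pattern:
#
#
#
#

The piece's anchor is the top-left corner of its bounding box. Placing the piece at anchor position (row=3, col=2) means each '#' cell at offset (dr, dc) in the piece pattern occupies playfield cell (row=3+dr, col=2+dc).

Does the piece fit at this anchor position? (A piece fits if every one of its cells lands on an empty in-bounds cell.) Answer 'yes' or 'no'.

Check each piece cell at anchor (3, 2):
  offset (0,0) -> (3,2): empty -> OK
  offset (1,0) -> (4,2): empty -> OK
  offset (2,0) -> (5,2): empty -> OK
  offset (3,0) -> (6,2): empty -> OK
All cells valid: yes

Answer: yes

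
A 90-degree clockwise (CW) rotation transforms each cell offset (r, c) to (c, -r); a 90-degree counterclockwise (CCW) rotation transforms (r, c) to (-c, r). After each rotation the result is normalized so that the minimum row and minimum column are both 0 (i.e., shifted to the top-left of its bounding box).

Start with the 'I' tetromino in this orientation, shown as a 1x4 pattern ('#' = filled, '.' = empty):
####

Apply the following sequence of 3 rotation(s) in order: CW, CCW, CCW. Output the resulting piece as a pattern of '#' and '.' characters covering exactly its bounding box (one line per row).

Start:
####
After rotation 1 (CW):
#
#
#
#
After rotation 2 (CCW):
####
After rotation 3 (CCW):
#
#
#
#

Answer: #
#
#
#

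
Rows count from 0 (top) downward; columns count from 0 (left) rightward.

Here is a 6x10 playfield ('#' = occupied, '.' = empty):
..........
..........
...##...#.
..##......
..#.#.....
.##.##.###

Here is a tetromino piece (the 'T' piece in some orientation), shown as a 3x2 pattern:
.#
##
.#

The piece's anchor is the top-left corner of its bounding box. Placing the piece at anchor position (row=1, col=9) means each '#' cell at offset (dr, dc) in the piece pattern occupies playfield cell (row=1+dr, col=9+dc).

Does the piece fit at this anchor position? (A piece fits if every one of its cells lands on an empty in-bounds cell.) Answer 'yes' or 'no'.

Answer: no

Derivation:
Check each piece cell at anchor (1, 9):
  offset (0,1) -> (1,10): out of bounds -> FAIL
  offset (1,0) -> (2,9): empty -> OK
  offset (1,1) -> (2,10): out of bounds -> FAIL
  offset (2,1) -> (3,10): out of bounds -> FAIL
All cells valid: no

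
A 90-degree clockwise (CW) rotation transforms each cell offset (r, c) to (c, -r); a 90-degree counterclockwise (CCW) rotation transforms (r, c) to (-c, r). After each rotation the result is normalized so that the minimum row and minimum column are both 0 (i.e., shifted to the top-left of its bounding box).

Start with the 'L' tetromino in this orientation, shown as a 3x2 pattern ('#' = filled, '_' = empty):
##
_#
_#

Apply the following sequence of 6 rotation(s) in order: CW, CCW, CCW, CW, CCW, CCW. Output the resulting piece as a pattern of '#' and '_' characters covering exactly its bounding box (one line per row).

Start:
##
_#
_#
After rotation 1 (CW):
__#
###
After rotation 2 (CCW):
##
_#
_#
After rotation 3 (CCW):
###
#__
After rotation 4 (CW):
##
_#
_#
After rotation 5 (CCW):
###
#__
After rotation 6 (CCW):
#_
#_
##

Answer: #_
#_
##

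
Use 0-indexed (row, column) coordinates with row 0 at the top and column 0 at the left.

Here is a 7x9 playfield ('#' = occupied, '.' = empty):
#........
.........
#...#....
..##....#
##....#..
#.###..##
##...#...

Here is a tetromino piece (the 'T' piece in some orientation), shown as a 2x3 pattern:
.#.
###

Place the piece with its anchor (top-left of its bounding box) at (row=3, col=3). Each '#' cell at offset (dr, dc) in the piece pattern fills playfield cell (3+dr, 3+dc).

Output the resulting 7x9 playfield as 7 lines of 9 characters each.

Answer: #........
.........
#...#....
..###...#
##.####..
#.###..##
##...#...

Derivation:
Fill (3+0,3+1) = (3,4)
Fill (3+1,3+0) = (4,3)
Fill (3+1,3+1) = (4,4)
Fill (3+1,3+2) = (4,5)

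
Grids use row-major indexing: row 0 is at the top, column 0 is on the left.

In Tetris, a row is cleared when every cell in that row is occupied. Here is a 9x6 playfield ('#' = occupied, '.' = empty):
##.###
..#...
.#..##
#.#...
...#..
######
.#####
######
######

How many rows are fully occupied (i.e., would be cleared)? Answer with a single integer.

Answer: 3

Derivation:
Check each row:
  row 0: 1 empty cell -> not full
  row 1: 5 empty cells -> not full
  row 2: 3 empty cells -> not full
  row 3: 4 empty cells -> not full
  row 4: 5 empty cells -> not full
  row 5: 0 empty cells -> FULL (clear)
  row 6: 1 empty cell -> not full
  row 7: 0 empty cells -> FULL (clear)
  row 8: 0 empty cells -> FULL (clear)
Total rows cleared: 3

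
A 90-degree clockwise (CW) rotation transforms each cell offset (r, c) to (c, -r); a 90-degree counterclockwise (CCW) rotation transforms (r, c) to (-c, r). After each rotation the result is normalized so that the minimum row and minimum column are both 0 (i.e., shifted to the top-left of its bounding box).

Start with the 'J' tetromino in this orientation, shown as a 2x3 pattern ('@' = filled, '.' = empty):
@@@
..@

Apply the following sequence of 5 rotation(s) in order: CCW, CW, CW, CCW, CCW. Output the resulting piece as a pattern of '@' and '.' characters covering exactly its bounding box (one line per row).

Answer: @@
@.
@.

Derivation:
Start:
@@@
..@
After rotation 1 (CCW):
@@
@.
@.
After rotation 2 (CW):
@@@
..@
After rotation 3 (CW):
.@
.@
@@
After rotation 4 (CCW):
@@@
..@
After rotation 5 (CCW):
@@
@.
@.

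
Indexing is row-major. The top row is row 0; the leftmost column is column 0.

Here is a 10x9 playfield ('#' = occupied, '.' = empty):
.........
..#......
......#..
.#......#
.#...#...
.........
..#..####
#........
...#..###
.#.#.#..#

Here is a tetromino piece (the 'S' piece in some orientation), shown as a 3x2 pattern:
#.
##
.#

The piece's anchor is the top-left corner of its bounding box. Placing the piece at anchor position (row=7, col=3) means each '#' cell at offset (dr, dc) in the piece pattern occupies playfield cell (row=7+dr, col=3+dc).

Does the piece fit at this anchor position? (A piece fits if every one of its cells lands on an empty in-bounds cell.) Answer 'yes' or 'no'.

Check each piece cell at anchor (7, 3):
  offset (0,0) -> (7,3): empty -> OK
  offset (1,0) -> (8,3): occupied ('#') -> FAIL
  offset (1,1) -> (8,4): empty -> OK
  offset (2,1) -> (9,4): empty -> OK
All cells valid: no

Answer: no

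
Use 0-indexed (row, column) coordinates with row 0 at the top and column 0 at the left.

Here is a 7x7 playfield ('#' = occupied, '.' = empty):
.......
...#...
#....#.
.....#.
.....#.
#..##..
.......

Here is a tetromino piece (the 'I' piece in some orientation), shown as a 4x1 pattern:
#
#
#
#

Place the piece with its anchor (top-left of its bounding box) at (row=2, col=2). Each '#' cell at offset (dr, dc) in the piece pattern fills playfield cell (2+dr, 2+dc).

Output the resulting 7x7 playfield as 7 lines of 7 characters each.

Fill (2+0,2+0) = (2,2)
Fill (2+1,2+0) = (3,2)
Fill (2+2,2+0) = (4,2)
Fill (2+3,2+0) = (5,2)

Answer: .......
...#...
#.#..#.
..#..#.
..#..#.
#.###..
.......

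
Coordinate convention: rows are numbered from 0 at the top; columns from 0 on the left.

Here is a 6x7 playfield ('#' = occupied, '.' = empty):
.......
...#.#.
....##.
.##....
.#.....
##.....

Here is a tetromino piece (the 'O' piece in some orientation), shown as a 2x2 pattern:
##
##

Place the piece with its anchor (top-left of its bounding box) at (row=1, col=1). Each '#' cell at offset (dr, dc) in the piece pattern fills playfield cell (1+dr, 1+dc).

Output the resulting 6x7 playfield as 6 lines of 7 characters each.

Answer: .......
.###.#.
.##.##.
.##....
.#.....
##.....

Derivation:
Fill (1+0,1+0) = (1,1)
Fill (1+0,1+1) = (1,2)
Fill (1+1,1+0) = (2,1)
Fill (1+1,1+1) = (2,2)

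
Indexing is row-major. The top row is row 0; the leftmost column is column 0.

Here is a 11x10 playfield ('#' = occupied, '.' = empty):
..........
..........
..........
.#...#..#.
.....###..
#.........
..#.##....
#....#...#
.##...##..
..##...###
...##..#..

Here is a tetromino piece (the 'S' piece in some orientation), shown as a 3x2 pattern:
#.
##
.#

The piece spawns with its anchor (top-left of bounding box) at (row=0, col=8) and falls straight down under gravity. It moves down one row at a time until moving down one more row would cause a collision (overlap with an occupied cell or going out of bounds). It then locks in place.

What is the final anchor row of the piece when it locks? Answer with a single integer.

Spawn at (row=0, col=8). Try each row:
  row 0: fits
  row 1: fits
  row 2: blocked -> lock at row 1

Answer: 1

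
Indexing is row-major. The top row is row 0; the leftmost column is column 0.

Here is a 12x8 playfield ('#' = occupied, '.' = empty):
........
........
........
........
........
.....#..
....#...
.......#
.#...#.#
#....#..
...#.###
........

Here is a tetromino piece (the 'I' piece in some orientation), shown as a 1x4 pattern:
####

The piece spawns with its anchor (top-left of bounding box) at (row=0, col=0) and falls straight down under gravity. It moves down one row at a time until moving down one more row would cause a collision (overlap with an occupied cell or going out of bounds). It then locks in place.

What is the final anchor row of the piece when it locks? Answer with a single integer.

Spawn at (row=0, col=0). Try each row:
  row 0: fits
  row 1: fits
  row 2: fits
  row 3: fits
  row 4: fits
  row 5: fits
  row 6: fits
  row 7: fits
  row 8: blocked -> lock at row 7

Answer: 7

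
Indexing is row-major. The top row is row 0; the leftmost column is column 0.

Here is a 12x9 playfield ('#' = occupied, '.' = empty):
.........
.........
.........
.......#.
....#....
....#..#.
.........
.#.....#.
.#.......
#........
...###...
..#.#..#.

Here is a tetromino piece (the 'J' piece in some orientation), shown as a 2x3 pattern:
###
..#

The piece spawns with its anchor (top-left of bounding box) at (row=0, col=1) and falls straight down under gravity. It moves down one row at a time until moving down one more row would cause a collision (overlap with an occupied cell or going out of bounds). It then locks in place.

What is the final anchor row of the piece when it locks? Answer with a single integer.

Spawn at (row=0, col=1). Try each row:
  row 0: fits
  row 1: fits
  row 2: fits
  row 3: fits
  row 4: fits
  row 5: fits
  row 6: fits
  row 7: blocked -> lock at row 6

Answer: 6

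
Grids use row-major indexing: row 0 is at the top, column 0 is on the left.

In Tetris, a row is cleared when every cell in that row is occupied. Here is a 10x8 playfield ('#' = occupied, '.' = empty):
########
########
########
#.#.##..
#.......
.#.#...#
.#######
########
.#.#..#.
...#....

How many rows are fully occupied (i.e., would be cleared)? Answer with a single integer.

Answer: 4

Derivation:
Check each row:
  row 0: 0 empty cells -> FULL (clear)
  row 1: 0 empty cells -> FULL (clear)
  row 2: 0 empty cells -> FULL (clear)
  row 3: 4 empty cells -> not full
  row 4: 7 empty cells -> not full
  row 5: 5 empty cells -> not full
  row 6: 1 empty cell -> not full
  row 7: 0 empty cells -> FULL (clear)
  row 8: 5 empty cells -> not full
  row 9: 7 empty cells -> not full
Total rows cleared: 4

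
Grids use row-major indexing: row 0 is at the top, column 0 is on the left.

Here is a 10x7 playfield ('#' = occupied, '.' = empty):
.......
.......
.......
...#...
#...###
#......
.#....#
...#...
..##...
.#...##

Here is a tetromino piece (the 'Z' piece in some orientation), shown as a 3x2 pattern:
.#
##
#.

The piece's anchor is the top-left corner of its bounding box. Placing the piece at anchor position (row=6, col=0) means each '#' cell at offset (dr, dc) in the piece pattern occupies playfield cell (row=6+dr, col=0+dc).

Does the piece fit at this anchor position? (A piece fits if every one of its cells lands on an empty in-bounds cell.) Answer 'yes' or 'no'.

Answer: no

Derivation:
Check each piece cell at anchor (6, 0):
  offset (0,1) -> (6,1): occupied ('#') -> FAIL
  offset (1,0) -> (7,0): empty -> OK
  offset (1,1) -> (7,1): empty -> OK
  offset (2,0) -> (8,0): empty -> OK
All cells valid: no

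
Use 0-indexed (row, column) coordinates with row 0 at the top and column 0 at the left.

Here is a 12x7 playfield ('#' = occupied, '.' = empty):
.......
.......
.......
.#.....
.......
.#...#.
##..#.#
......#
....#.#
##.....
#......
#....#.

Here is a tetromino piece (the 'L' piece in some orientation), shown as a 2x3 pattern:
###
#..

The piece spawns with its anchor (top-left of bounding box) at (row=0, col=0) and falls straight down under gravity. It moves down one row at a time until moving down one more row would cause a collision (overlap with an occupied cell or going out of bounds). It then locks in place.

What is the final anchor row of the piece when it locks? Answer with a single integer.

Spawn at (row=0, col=0). Try each row:
  row 0: fits
  row 1: fits
  row 2: fits
  row 3: blocked -> lock at row 2

Answer: 2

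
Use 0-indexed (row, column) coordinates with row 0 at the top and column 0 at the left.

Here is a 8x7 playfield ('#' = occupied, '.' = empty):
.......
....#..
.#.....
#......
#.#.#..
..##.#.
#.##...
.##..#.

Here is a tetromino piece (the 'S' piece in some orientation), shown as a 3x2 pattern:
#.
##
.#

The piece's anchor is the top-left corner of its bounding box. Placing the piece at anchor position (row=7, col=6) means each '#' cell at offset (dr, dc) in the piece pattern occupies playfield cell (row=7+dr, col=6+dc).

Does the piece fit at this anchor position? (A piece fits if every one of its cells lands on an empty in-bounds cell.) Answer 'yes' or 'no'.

Check each piece cell at anchor (7, 6):
  offset (0,0) -> (7,6): empty -> OK
  offset (1,0) -> (8,6): out of bounds -> FAIL
  offset (1,1) -> (8,7): out of bounds -> FAIL
  offset (2,1) -> (9,7): out of bounds -> FAIL
All cells valid: no

Answer: no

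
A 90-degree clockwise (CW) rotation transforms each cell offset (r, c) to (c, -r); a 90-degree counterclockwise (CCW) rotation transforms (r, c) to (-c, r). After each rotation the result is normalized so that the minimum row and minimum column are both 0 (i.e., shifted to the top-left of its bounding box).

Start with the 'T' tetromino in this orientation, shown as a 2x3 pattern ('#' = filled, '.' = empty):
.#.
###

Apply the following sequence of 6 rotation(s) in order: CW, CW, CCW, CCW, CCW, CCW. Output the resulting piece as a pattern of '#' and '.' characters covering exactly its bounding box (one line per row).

Answer: ###
.#.

Derivation:
Start:
.#.
###
After rotation 1 (CW):
#.
##
#.
After rotation 2 (CW):
###
.#.
After rotation 3 (CCW):
#.
##
#.
After rotation 4 (CCW):
.#.
###
After rotation 5 (CCW):
.#
##
.#
After rotation 6 (CCW):
###
.#.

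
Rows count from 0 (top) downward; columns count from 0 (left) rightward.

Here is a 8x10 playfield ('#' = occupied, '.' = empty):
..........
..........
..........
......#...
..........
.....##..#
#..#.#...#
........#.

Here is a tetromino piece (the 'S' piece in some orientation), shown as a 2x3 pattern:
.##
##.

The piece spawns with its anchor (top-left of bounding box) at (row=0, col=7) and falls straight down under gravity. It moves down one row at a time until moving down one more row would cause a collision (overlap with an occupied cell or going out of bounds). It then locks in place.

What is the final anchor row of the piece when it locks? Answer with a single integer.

Spawn at (row=0, col=7). Try each row:
  row 0: fits
  row 1: fits
  row 2: fits
  row 3: fits
  row 4: fits
  row 5: blocked -> lock at row 4

Answer: 4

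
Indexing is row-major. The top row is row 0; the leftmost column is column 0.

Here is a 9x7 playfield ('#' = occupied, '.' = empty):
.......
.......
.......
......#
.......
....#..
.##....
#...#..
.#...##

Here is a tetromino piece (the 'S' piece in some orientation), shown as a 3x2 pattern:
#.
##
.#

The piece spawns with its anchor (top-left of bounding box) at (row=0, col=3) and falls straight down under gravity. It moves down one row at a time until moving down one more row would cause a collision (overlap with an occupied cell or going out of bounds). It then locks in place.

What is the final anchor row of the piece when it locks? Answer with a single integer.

Spawn at (row=0, col=3). Try each row:
  row 0: fits
  row 1: fits
  row 2: fits
  row 3: blocked -> lock at row 2

Answer: 2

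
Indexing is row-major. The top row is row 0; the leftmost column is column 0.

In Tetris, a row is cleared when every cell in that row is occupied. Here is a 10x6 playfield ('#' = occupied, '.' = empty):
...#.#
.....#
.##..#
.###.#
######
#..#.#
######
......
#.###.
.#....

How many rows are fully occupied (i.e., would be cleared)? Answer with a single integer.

Check each row:
  row 0: 4 empty cells -> not full
  row 1: 5 empty cells -> not full
  row 2: 3 empty cells -> not full
  row 3: 2 empty cells -> not full
  row 4: 0 empty cells -> FULL (clear)
  row 5: 3 empty cells -> not full
  row 6: 0 empty cells -> FULL (clear)
  row 7: 6 empty cells -> not full
  row 8: 2 empty cells -> not full
  row 9: 5 empty cells -> not full
Total rows cleared: 2

Answer: 2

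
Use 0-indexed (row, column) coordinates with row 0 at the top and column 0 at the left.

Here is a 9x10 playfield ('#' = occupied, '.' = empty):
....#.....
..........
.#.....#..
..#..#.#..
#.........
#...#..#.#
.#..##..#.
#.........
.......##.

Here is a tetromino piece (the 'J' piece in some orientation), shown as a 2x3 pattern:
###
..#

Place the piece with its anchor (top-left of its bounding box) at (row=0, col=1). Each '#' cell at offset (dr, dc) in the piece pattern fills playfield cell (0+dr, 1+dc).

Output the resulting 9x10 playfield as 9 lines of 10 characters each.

Fill (0+0,1+0) = (0,1)
Fill (0+0,1+1) = (0,2)
Fill (0+0,1+2) = (0,3)
Fill (0+1,1+2) = (1,3)

Answer: .####.....
...#......
.#.....#..
..#..#.#..
#.........
#...#..#.#
.#..##..#.
#.........
.......##.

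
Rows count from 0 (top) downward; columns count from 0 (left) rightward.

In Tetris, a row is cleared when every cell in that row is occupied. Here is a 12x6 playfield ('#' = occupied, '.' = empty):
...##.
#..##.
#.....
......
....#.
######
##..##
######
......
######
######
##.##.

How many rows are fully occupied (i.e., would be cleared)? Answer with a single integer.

Check each row:
  row 0: 4 empty cells -> not full
  row 1: 3 empty cells -> not full
  row 2: 5 empty cells -> not full
  row 3: 6 empty cells -> not full
  row 4: 5 empty cells -> not full
  row 5: 0 empty cells -> FULL (clear)
  row 6: 2 empty cells -> not full
  row 7: 0 empty cells -> FULL (clear)
  row 8: 6 empty cells -> not full
  row 9: 0 empty cells -> FULL (clear)
  row 10: 0 empty cells -> FULL (clear)
  row 11: 2 empty cells -> not full
Total rows cleared: 4

Answer: 4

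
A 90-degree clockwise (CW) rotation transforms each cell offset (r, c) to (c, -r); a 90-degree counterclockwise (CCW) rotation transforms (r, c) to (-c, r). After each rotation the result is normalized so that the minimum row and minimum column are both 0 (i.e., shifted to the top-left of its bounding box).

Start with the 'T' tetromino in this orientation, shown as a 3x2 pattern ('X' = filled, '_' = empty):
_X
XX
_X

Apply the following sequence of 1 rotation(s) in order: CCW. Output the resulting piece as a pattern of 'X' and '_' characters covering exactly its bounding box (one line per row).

Start:
_X
XX
_X
After rotation 1 (CCW):
XXX
_X_

Answer: XXX
_X_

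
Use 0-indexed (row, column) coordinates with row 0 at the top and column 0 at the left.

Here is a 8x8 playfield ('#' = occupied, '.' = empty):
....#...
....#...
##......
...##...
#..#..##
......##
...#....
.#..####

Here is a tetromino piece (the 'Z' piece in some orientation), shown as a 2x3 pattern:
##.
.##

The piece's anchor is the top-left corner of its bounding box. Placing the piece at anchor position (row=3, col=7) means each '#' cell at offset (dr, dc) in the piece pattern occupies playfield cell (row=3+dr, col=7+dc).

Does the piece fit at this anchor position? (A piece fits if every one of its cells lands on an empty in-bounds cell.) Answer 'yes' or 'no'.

Check each piece cell at anchor (3, 7):
  offset (0,0) -> (3,7): empty -> OK
  offset (0,1) -> (3,8): out of bounds -> FAIL
  offset (1,1) -> (4,8): out of bounds -> FAIL
  offset (1,2) -> (4,9): out of bounds -> FAIL
All cells valid: no

Answer: no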